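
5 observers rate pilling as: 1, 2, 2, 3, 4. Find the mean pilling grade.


Formula: Mean = sum / count
Sum = 1 + 2 + 2 + 3 + 4 = 12
Mean = 12 / 5 = 2.4

2.4


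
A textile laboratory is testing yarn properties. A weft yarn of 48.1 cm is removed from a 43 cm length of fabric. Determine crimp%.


Formula: Crimp% = ((L_yarn - L_fabric) / L_fabric) * 100
Step 1: Extension = 48.1 - 43 = 5.1 cm
Step 2: Crimp% = (5.1 / 43) * 100
Step 3: Crimp% = 0.118605 * 100 = 11.8605% ≈ 11.9%

11.9%


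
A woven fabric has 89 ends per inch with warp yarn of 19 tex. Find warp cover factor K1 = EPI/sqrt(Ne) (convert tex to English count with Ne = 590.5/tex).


Formula: K1 = EPI / sqrt(Ne), with Ne = 590.5 / tex_warp
Step 1: Ne = 590.5 / 19 = 31.079
Step 2: sqrt(Ne) = sqrt(31.079) = 5.5749
Step 3: K1 = 89 / 5.5749 = 16.0

16.0


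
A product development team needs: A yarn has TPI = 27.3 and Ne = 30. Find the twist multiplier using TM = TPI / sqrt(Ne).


Formula: TM = TPI / sqrt(Ne)
Step 1: sqrt(Ne) = sqrt(30) = 5.4772
Step 2: TM = 27.3 / 5.4772 = 4.98

4.98 TM


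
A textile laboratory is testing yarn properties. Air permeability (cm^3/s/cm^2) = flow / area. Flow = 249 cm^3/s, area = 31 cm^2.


Formula: Air Permeability = Airflow / Test Area
AP = 249 cm^3/s / 31 cm^2
AP = 8.0 cm^3/s/cm^2

8.0 cm^3/s/cm^2


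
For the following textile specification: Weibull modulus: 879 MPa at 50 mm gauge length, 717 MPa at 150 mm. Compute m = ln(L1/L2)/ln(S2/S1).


Formula: m = ln(L1/L2) / ln(S2/S1)
Step 1: ln(L1/L2) = ln(50/150) = -1.09861
Step 2: S2/S1 = 717/879 = 0.8157
Step 3: ln(S2/S1) = ln(0.8157) = -0.20371
Step 4: m = -1.09861 / -0.20371 = 5.39

5.39 (Weibull m)


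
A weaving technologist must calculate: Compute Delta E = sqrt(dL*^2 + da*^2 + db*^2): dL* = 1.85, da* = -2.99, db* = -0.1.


Formula: Delta E = sqrt(dL*^2 + da*^2 + db*^2)
Step 1: dL*^2 = 1.85^2 = 3.4225
Step 2: da*^2 = (-2.99)^2 = 8.9401
Step 3: db*^2 = (-0.1)^2 = 0.01
Step 4: Sum = 3.4225 + 8.9401 + 0.01 = 12.3726
Step 5: Delta E = sqrt(12.3726) = 3.52

3.52 Delta E


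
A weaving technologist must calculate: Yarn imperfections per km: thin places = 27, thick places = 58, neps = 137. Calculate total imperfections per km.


Formula: Total = thin places + thick places + neps
Total = 27 + 58 + 137
Total = 222 imperfections/km

222 imperfections/km


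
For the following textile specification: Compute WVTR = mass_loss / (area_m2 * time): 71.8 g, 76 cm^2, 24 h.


Formula: WVTR = mass_loss / (area * time)
Step 1: Convert area: 76 cm^2 = 0.0076 m^2
Step 2: WVTR = 71.8 g / (0.0076 m^2 * 24 h)
Step 3: WVTR = 71.8 / 0.1824 = 393.6 g/m^2/h

393.6 g/m^2/h


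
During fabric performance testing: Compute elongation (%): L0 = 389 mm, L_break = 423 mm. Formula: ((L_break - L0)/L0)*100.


Formula: Elongation (%) = ((L_break - L0) / L0) * 100
Step 1: Extension = 423 - 389 = 34 mm
Step 2: Elongation = (34 / 389) * 100
Step 3: Elongation = 0.087404 * 100 = 8.7404% ≈ 8.7%

8.7%


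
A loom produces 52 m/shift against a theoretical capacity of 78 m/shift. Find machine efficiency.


Formula: Efficiency% = (Actual output / Theoretical output) * 100
Efficiency% = (52 / 78) * 100
Efficiency% = 0.666667 * 100 = 66.6667% ≈ 66.7%

66.7%


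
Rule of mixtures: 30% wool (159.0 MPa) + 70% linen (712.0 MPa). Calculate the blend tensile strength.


Formula: Blend property = (fraction_A * property_A) + (fraction_B * property_B)
Step 1: Contribution A = 30/100 * 159.0 MPa = 47.7 MPa
Step 2: Contribution B = 70/100 * 712.0 MPa = 498.4 MPa
Step 3: Blend tensile strength = 47.7 + 498.4 = 546.1 MPa

546.1 MPa


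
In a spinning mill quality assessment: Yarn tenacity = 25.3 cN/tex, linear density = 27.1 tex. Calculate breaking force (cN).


Formula: Breaking force = Tenacity * Linear density
F = 25.3 cN/tex * 27.1 tex
F = 685.63 cN

685.63 cN


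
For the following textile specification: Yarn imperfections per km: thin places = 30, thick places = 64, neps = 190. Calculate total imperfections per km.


Formula: Total = thin places + thick places + neps
Total = 30 + 64 + 190
Total = 284 imperfections/km

284 imperfections/km


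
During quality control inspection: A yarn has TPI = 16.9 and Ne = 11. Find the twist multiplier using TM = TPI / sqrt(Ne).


Formula: TM = TPI / sqrt(Ne)
Step 1: sqrt(Ne) = sqrt(11) = 3.3166
Step 2: TM = 16.9 / 3.3166 = 5.10

5.10 TM


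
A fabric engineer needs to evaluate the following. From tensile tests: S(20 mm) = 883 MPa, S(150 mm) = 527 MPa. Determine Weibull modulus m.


Formula: m = ln(L1/L2) / ln(S2/S1)
Step 1: ln(L1/L2) = ln(20/150) = -2.01490
Step 2: S2/S1 = 527/883 = 0.59683
Step 3: ln(S2/S1) = ln(0.59683) = -0.51612
Step 4: m = -2.01490 / -0.51612 = 3.90

3.90 (Weibull m)


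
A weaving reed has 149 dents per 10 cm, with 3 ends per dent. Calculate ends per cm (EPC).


Formula: EPC = (dents per 10 cm * ends per dent) / 10
Step 1: Total ends per 10 cm = 149 * 3 = 447
Step 2: EPC = 447 / 10 = 44.7 ends/cm

44.7 ends/cm


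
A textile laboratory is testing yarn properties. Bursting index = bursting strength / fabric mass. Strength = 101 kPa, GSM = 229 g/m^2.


Formula: Bursting Index = Bursting Strength / Fabric GSM
BI = 101 kPa / 229 g/m^2
BI = 0.441 kPa/(g/m^2)

0.441 kPa/(g/m^2)


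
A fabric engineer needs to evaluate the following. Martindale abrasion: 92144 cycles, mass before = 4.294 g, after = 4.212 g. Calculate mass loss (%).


Formula: Mass loss% = ((m_before - m_after) / m_before) * 100
Step 1: Mass loss = 4.294 - 4.212 = 0.082 g
Step 2: Ratio = 0.082 / 4.294 = 0.0190964
Step 3: Mass loss% = 0.0190964 * 100 = 1.90964% ≈ 1.91%

1.91%


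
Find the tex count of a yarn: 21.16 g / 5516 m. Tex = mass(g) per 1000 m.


Formula: Tex = (mass_g / length_m) * 1000
Substituting: Tex = (21.16 / 5516) * 1000
Intermediate: 21.16 / 5516 = 0.00383611 g/m
Tex = 0.00383611 * 1000 = 3.84 tex

3.84 tex


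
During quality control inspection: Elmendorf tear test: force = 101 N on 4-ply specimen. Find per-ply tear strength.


Formula: Per-ply strength = Total force / Number of plies
Per-ply = 101 N / 4
Per-ply = 25.25 N

25.25 N


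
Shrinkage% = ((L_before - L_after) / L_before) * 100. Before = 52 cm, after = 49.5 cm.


Formula: Shrinkage% = ((L_before - L_after) / L_before) * 100
Step 1: Shrinkage = 52 - 49.5 = 2.5 cm
Step 2: Shrinkage% = (2.5 / 52) * 100
Step 3: Shrinkage% = 0.048077 * 100 = 4.8077% ≈ 4.8%

4.8%


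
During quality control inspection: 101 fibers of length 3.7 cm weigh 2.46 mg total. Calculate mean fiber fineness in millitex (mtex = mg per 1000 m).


Formula: fineness (mtex) = mass (mg) / total length (km) = (mass_mg / total_length_m) * 1000
Step 1: Convert fiber length: 3.7 cm = 0.037 m
Step 2: Total fiber length = 101 * 0.037 = 3.737 m
Step 3: Linear density = 2.46 mg / 3.737 m = 0.6583 mg/m
Step 4: fineness = 0.6583 * 1000 = 658.3 mtex

658.3 mtex


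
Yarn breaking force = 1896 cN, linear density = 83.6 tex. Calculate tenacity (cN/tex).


Formula: Tenacity = Breaking force / Linear density
Tenacity = 1896 cN / 83.6 tex
Tenacity = 22.68 cN/tex

22.68 cN/tex


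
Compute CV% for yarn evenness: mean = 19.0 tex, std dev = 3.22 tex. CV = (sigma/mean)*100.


Formula: CV% = (standard deviation / mean) * 100
Step 1: Ratio = 3.22 / 19.0 = 0.169474
Step 2: CV% = 0.169474 * 100 = 16.9474% ≈ 16.9%

16.9%


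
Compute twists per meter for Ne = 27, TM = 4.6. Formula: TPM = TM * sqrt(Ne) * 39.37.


Formula: TPM = TM * sqrt(Ne) * 39.37
Step 1: sqrt(Ne) = sqrt(27) = 5.1962
Step 2: TM * sqrt(Ne) = 4.6 * 5.1962 = 23.9025
Step 3: TPM = 23.9025 * 39.37 = 941 twists/m

941 twists/m


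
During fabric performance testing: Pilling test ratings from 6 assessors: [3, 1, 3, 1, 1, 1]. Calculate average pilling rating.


Formula: Mean = sum / count
Sum = 3 + 1 + 3 + 1 + 1 + 1 = 10
Mean = 10 / 6 = 1.7

1.7


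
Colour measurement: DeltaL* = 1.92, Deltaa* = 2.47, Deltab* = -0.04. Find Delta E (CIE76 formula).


Formula: Delta E = sqrt(dL*^2 + da*^2 + db*^2)
Step 1: dL*^2 = 1.92^2 = 3.6864
Step 2: da*^2 = 2.47^2 = 6.1009
Step 3: db*^2 = (-0.04)^2 = 0.0016
Step 4: Sum = 3.6864 + 6.1009 + 0.0016 = 9.7889
Step 5: Delta E = sqrt(9.7889) = 3.13

3.13 Delta E


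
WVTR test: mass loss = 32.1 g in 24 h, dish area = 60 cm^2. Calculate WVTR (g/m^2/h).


Formula: WVTR = mass_loss / (area * time)
Step 1: Convert area: 60 cm^2 = 0.006 m^2
Step 2: WVTR = 32.1 g / (0.006 m^2 * 24 h)
Step 3: WVTR = 32.1 / 0.144 = 222.9 g/m^2/h

222.9 g/m^2/h


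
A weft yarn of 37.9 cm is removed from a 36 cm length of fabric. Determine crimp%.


Formula: Crimp% = ((L_yarn - L_fabric) / L_fabric) * 100
Step 1: Extension = 37.9 - 36 = 1.9 cm
Step 2: Crimp% = (1.9 / 36) * 100
Step 3: Crimp% = 0.052778 * 100 = 5.2778% ≈ 5.3%

5.3%


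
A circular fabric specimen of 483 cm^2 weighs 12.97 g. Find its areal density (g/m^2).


Formula: GSM = mass_g / area_m2
Step 1: Convert area: 483 cm^2 = 483 / 10000 = 0.0483 m^2
Step 2: GSM = 12.97 g / 0.0483 m^2 = 268.5 g/m^2

268.5 g/m^2


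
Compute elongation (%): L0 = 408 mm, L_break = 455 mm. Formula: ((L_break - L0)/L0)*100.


Formula: Elongation (%) = ((L_break - L0) / L0) * 100
Step 1: Extension = 455 - 408 = 47 mm
Step 2: Elongation = (47 / 408) * 100
Step 3: Elongation = 0.115196 * 100 = 11.5196% ≈ 11.5%

11.5%


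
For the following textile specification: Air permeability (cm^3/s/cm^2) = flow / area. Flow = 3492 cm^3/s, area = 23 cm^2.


Formula: Air Permeability = Airflow / Test Area
AP = 3492 cm^3/s / 23 cm^2
AP = 151.8 cm^3/s/cm^2

151.8 cm^3/s/cm^2


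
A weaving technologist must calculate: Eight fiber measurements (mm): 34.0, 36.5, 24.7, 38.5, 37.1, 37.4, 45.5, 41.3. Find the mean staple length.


Formula: Mean = sum of lengths / count
Sum = 34.0 + 36.5 + 24.7 + 38.5 + 37.1 + 37.4 + 45.5 + 41.3
Sum = 295.0 mm
Mean = 295.0 / 8 = 36.88 mm

36.88 mm


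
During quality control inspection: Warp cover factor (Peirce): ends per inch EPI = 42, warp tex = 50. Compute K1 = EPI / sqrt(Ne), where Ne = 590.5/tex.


Formula: K1 = EPI / sqrt(Ne), with Ne = 590.5 / tex_warp
Step 1: Ne = 590.5 / 50 = 11.81
Step 2: sqrt(Ne) = sqrt(11.81) = 3.4366
Step 3: K1 = 42 / 3.4366 = 12.2

12.2


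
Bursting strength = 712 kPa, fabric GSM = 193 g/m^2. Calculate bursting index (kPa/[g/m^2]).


Formula: Bursting Index = Bursting Strength / Fabric GSM
BI = 712 kPa / 193 g/m^2
BI = 3.689 kPa/(g/m^2)

3.689 kPa/(g/m^2)


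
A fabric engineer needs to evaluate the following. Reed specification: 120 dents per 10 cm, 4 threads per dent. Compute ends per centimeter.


Formula: EPC = (dents per 10 cm * ends per dent) / 10
Step 1: Total ends per 10 cm = 120 * 4 = 480
Step 2: EPC = 480 / 10 = 48.0 ends/cm

48.0 ends/cm


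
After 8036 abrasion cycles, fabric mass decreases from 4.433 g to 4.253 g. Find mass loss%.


Formula: Mass loss% = ((m_before - m_after) / m_before) * 100
Step 1: Mass loss = 4.433 - 4.253 = 0.18 g
Step 2: Ratio = 0.18 / 4.433 = 0.0406046
Step 3: Mass loss% = 0.0406046 * 100 = 4.06046% ≈ 4.06%

4.06%


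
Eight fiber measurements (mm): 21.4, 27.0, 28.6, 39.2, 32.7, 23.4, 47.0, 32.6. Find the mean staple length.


Formula: Mean = sum of lengths / count
Sum = 21.4 + 27.0 + 28.6 + 39.2 + 32.7 + 23.4 + 47.0 + 32.6
Sum = 251.9 mm
Mean = 251.9 / 8 = 31.49 mm

31.49 mm


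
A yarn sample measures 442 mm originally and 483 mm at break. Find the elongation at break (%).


Formula: Elongation (%) = ((L_break - L0) / L0) * 100
Step 1: Extension = 483 - 442 = 41 mm
Step 2: Elongation = (41 / 442) * 100
Step 3: Elongation = 0.09276 * 100 = 9.276% ≈ 9.3%

9.3%


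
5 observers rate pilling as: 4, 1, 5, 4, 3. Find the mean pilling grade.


Formula: Mean = sum / count
Sum = 4 + 1 + 5 + 4 + 3 = 17
Mean = 17 / 5 = 3.4

3.4


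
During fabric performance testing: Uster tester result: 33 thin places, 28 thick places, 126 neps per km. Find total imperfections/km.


Formula: Total = thin places + thick places + neps
Total = 33 + 28 + 126
Total = 187 imperfections/km

187 imperfections/km


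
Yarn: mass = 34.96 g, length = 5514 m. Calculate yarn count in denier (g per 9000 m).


Formula: den = (mass_g / length_m) * 9000
Substituting: den = (34.96 / 5514) * 9000
Intermediate: 34.96 / 5514 = 0.00634022 g/m
den = 0.00634022 * 9000 = 57.1 denier

57.1 denier


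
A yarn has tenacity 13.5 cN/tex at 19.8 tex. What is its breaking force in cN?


Formula: Breaking force = Tenacity * Linear density
F = 13.5 cN/tex * 19.8 tex
F = 267.30 cN

267.30 cN


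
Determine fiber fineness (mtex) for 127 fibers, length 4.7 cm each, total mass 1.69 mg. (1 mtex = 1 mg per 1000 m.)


Formula: fineness (mtex) = mass (mg) / total length (km) = (mass_mg / total_length_m) * 1000
Step 1: Convert fiber length: 4.7 cm = 0.047 m
Step 2: Total fiber length = 127 * 0.047 = 5.969 m
Step 3: Linear density = 1.69 mg / 5.969 m = 0.2831 mg/m
Step 4: fineness = 0.2831 * 1000 = 283.1 mtex

283.1 mtex


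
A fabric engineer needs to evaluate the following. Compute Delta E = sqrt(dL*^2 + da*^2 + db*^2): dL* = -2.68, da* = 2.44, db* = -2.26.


Formula: Delta E = sqrt(dL*^2 + da*^2 + db*^2)
Step 1: dL*^2 = (-2.68)^2 = 7.1824
Step 2: da*^2 = 2.44^2 = 5.9536
Step 3: db*^2 = (-2.26)^2 = 5.1076
Step 4: Sum = 7.1824 + 5.9536 + 5.1076 = 18.2436
Step 5: Delta E = sqrt(18.2436) = 4.27

4.27 Delta E


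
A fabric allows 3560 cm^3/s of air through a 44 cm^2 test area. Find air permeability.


Formula: Air Permeability = Airflow / Test Area
AP = 3560 cm^3/s / 44 cm^2
AP = 80.9 cm^3/s/cm^2

80.9 cm^3/s/cm^2


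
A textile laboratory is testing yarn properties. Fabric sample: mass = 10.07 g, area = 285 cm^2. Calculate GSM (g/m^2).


Formula: GSM = mass_g / area_m2
Step 1: Convert area: 285 cm^2 = 285 / 10000 = 0.0285 m^2
Step 2: GSM = 10.07 g / 0.0285 m^2 = 353.3 g/m^2

353.3 g/m^2


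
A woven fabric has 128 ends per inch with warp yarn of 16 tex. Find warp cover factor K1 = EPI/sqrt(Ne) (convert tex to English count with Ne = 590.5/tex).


Formula: K1 = EPI / sqrt(Ne), with Ne = 590.5 / tex_warp
Step 1: Ne = 590.5 / 16 = 36.906
Step 2: sqrt(Ne) = sqrt(36.906) = 6.075
Step 3: K1 = 128 / 6.075 = 21.1

21.1


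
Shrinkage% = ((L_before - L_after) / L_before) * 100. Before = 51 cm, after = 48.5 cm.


Formula: Shrinkage% = ((L_before - L_after) / L_before) * 100
Step 1: Shrinkage = 51 - 48.5 = 2.5 cm
Step 2: Shrinkage% = (2.5 / 51) * 100
Step 3: Shrinkage% = 0.04902 * 100 = 4.902% ≈ 4.9%

4.9%


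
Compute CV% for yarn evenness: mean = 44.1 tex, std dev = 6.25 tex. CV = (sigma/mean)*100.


Formula: CV% = (standard deviation / mean) * 100
Step 1: Ratio = 6.25 / 44.1 = 0.141723
Step 2: CV% = 0.141723 * 100 = 14.1723% ≈ 14.2%

14.2%


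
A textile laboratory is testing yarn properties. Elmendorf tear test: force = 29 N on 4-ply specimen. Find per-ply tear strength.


Formula: Per-ply strength = Total force / Number of plies
Per-ply = 29 N / 4
Per-ply = 7.25 N

7.25 N


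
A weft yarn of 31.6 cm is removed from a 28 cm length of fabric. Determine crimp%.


Formula: Crimp% = ((L_yarn - L_fabric) / L_fabric) * 100
Step 1: Extension = 31.6 - 28 = 3.6 cm
Step 2: Crimp% = (3.6 / 28) * 100
Step 3: Crimp% = 0.128571 * 100 = 12.8571% ≈ 12.9%

12.9%


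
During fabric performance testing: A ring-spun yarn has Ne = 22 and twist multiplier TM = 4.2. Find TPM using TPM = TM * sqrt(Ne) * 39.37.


Formula: TPM = TM * sqrt(Ne) * 39.37
Step 1: sqrt(Ne) = sqrt(22) = 4.6904
Step 2: TM * sqrt(Ne) = 4.2 * 4.6904 = 19.6997
Step 3: TPM = 19.6997 * 39.37 = 776 twists/m

776 twists/m


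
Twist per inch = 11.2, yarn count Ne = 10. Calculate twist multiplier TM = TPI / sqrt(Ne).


Formula: TM = TPI / sqrt(Ne)
Step 1: sqrt(Ne) = sqrt(10) = 3.1623
Step 2: TM = 11.2 / 3.1623 = 3.54

3.54 TM


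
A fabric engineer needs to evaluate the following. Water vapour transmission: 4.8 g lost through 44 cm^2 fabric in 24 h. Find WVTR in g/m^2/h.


Formula: WVTR = mass_loss / (area * time)
Step 1: Convert area: 44 cm^2 = 0.0044 m^2
Step 2: WVTR = 4.8 g / (0.0044 m^2 * 24 h)
Step 3: WVTR = 4.8 / 0.1056 = 45.5 g/m^2/h

45.5 g/m^2/h


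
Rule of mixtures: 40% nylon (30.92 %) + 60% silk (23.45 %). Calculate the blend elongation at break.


Formula: Blend property = (fraction_A * property_A) + (fraction_B * property_B)
Step 1: Contribution A = 40/100 * 30.92 % = 12.368 %
Step 2: Contribution B = 60/100 * 23.45 % = 14.07 %
Step 3: Blend elongation at break = 12.368 + 14.07 = 26.438 %

26.438 %


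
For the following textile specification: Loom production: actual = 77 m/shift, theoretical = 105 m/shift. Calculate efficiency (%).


Formula: Efficiency% = (Actual output / Theoretical output) * 100
Efficiency% = (77 / 105) * 100
Efficiency% = 0.733333 * 100 = 73.3333% ≈ 73.3%

73.3%


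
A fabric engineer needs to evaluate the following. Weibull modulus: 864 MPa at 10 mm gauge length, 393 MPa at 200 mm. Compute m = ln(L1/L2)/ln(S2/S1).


Formula: m = ln(L1/L2) / ln(S2/S1)
Step 1: ln(L1/L2) = ln(10/200) = -2.99573
Step 2: S2/S1 = 393/864 = 0.45486
Step 3: ln(S2/S1) = ln(0.45486) = -0.78777
Step 4: m = -2.99573 / -0.78777 = 3.80

3.80 (Weibull m)


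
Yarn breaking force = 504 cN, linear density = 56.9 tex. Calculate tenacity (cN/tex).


Formula: Tenacity = Breaking force / Linear density
Tenacity = 504 cN / 56.9 tex
Tenacity = 8.86 cN/tex

8.86 cN/tex


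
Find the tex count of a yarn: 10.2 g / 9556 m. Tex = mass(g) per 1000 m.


Formula: Tex = (mass_g / length_m) * 1000
Substituting: Tex = (10.2 / 9556) * 1000
Intermediate: 10.2 / 9556 = 0.00106739 g/m
Tex = 0.00106739 * 1000 = 1.07 tex

1.07 tex


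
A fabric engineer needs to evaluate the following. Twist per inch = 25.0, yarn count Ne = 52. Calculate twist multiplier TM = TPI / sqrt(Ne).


Formula: TM = TPI / sqrt(Ne)
Step 1: sqrt(Ne) = sqrt(52) = 7.2111
Step 2: TM = 25.0 / 7.2111 = 3.47

3.47 TM


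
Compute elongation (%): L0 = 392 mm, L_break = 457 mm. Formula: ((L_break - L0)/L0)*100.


Formula: Elongation (%) = ((L_break - L0) / L0) * 100
Step 1: Extension = 457 - 392 = 65 mm
Step 2: Elongation = (65 / 392) * 100
Step 3: Elongation = 0.165816 * 100 = 16.5816% ≈ 16.6%

16.6%


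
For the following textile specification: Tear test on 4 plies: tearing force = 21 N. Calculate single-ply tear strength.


Formula: Per-ply strength = Total force / Number of plies
Per-ply = 21 N / 4
Per-ply = 5.25 N

5.25 N


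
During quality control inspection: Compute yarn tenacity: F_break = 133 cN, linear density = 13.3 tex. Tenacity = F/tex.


Formula: Tenacity = Breaking force / Linear density
Tenacity = 133 cN / 13.3 tex
Tenacity = 10.00 cN/tex

10.00 cN/tex


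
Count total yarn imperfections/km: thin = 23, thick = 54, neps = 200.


Formula: Total = thin places + thick places + neps
Total = 23 + 54 + 200
Total = 277 imperfections/km

277 imperfections/km


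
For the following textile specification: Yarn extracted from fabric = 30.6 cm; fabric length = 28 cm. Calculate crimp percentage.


Formula: Crimp% = ((L_yarn - L_fabric) / L_fabric) * 100
Step 1: Extension = 30.6 - 28 = 2.6 cm
Step 2: Crimp% = (2.6 / 28) * 100
Step 3: Crimp% = 0.092857 * 100 = 9.2857% ≈ 9.3%

9.3%


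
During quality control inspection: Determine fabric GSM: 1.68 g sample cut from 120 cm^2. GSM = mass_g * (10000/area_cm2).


Formula: GSM = mass_g / area_m2
Step 1: Convert area: 120 cm^2 = 120 / 10000 = 0.012 m^2
Step 2: GSM = 1.68 g / 0.012 m^2 = 140.0 g/m^2

140.0 g/m^2


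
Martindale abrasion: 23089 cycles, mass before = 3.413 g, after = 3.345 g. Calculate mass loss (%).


Formula: Mass loss% = ((m_before - m_after) / m_before) * 100
Step 1: Mass loss = 3.413 - 3.345 = 0.068 g
Step 2: Ratio = 0.068 / 3.413 = 0.0199238
Step 3: Mass loss% = 0.0199238 * 100 = 1.99238% ≈ 1.99%

1.99%


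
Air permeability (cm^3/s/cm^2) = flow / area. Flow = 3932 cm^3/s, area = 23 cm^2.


Formula: Air Permeability = Airflow / Test Area
AP = 3932 cm^3/s / 23 cm^2
AP = 171.0 cm^3/s/cm^2

171.0 cm^3/s/cm^2


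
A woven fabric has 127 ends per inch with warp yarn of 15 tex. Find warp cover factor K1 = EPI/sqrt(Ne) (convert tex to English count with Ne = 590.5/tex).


Formula: K1 = EPI / sqrt(Ne), with Ne = 590.5 / tex_warp
Step 1: Ne = 590.5 / 15 = 39.367
Step 2: sqrt(Ne) = sqrt(39.367) = 6.2743
Step 3: K1 = 127 / 6.2743 = 20.2

20.2


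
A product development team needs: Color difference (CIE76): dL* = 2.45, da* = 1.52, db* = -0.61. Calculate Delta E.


Formula: Delta E = sqrt(dL*^2 + da*^2 + db*^2)
Step 1: dL*^2 = 2.45^2 = 6.0025
Step 2: da*^2 = 1.52^2 = 2.3104
Step 3: db*^2 = (-0.61)^2 = 0.3721
Step 4: Sum = 6.0025 + 2.3104 + 0.3721 = 8.685
Step 5: Delta E = sqrt(8.685) = 2.95

2.95 Delta E


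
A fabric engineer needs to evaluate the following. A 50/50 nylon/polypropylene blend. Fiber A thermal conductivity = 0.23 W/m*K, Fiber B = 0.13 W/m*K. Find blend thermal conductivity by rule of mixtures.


Formula: Blend property = (fraction_A * property_A) + (fraction_B * property_B)
Step 1: Contribution A = 50/100 * 0.23 W/m*K = 0.115 W/m*K
Step 2: Contribution B = 50/100 * 0.13 W/m*K = 0.065 W/m*K
Step 3: Blend thermal conductivity = 0.115 + 0.065 = 0.18 W/m*K

0.18 W/m*K


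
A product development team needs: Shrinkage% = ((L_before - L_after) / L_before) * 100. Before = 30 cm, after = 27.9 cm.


Formula: Shrinkage% = ((L_before - L_after) / L_before) * 100
Step 1: Shrinkage = 30 - 27.9 = 2.1 cm
Step 2: Shrinkage% = (2.1 / 30) * 100
Step 3: Shrinkage% = 0.07 * 100 = 7.0%

7.0%


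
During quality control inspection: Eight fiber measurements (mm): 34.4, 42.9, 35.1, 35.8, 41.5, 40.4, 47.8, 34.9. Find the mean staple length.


Formula: Mean = sum of lengths / count
Sum = 34.4 + 42.9 + 35.1 + 35.8 + 41.5 + 40.4 + 47.8 + 34.9
Sum = 312.8 mm
Mean = 312.8 / 8 = 39.10 mm

39.10 mm


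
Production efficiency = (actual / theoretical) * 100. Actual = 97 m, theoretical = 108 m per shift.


Formula: Efficiency% = (Actual output / Theoretical output) * 100
Efficiency% = (97 / 108) * 100
Efficiency% = 0.898148 * 100 = 89.8148% ≈ 89.8%

89.8%


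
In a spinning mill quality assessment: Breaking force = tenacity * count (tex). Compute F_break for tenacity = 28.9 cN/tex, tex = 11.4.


Formula: Breaking force = Tenacity * Linear density
F = 28.9 cN/tex * 11.4 tex
F = 329.46 cN

329.46 cN


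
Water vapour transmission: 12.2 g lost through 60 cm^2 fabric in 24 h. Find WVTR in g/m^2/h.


Formula: WVTR = mass_loss / (area * time)
Step 1: Convert area: 60 cm^2 = 0.006 m^2
Step 2: WVTR = 12.2 g / (0.006 m^2 * 24 h)
Step 3: WVTR = 12.2 / 0.144 = 84.7 g/m^2/h

84.7 g/m^2/h


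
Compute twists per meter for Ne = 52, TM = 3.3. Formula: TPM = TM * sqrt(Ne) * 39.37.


Formula: TPM = TM * sqrt(Ne) * 39.37
Step 1: sqrt(Ne) = sqrt(52) = 7.2111
Step 2: TM * sqrt(Ne) = 3.3 * 7.2111 = 23.7966
Step 3: TPM = 23.7966 * 39.37 = 937 twists/m

937 twists/m


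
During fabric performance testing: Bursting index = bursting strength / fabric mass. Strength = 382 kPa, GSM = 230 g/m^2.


Formula: Bursting Index = Bursting Strength / Fabric GSM
BI = 382 kPa / 230 g/m^2
BI = 1.661 kPa/(g/m^2)

1.661 kPa/(g/m^2)


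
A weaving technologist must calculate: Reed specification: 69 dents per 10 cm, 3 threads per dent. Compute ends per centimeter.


Formula: EPC = (dents per 10 cm * ends per dent) / 10
Step 1: Total ends per 10 cm = 69 * 3 = 207
Step 2: EPC = 207 / 10 = 20.7 ends/cm

20.7 ends/cm


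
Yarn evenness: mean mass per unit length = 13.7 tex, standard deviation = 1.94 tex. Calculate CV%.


Formula: CV% = (standard deviation / mean) * 100
Step 1: Ratio = 1.94 / 13.7 = 0.141606
Step 2: CV% = 0.141606 * 100 = 14.1606% ≈ 14.2%

14.2%


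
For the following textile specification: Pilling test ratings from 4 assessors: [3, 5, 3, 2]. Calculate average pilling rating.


Formula: Mean = sum / count
Sum = 3 + 5 + 3 + 2 = 13
Mean = 13 / 4 = 3.3

3.3


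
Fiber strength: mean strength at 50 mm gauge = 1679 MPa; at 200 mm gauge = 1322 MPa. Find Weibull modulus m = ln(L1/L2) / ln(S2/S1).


Formula: m = ln(L1/L2) / ln(S2/S1)
Step 1: ln(L1/L2) = ln(50/200) = -1.38629
Step 2: S2/S1 = 1322/1679 = 0.78737
Step 3: ln(S2/S1) = ln(0.78737) = -0.23906
Step 4: m = -1.38629 / -0.23906 = 5.80

5.80 (Weibull m)


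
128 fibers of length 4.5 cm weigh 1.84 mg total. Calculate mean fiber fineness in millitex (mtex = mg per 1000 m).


Formula: fineness (mtex) = mass (mg) / total length (km) = (mass_mg / total_length_m) * 1000
Step 1: Convert fiber length: 4.5 cm = 0.045 m
Step 2: Total fiber length = 128 * 0.045 = 5.76 m
Step 3: Linear density = 1.84 mg / 5.76 m = 0.3194 mg/m
Step 4: fineness = 0.3194 * 1000 = 319.4 mtex

319.4 mtex


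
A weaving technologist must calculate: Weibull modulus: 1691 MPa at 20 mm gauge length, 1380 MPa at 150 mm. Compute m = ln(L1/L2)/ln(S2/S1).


Formula: m = ln(L1/L2) / ln(S2/S1)
Step 1: ln(L1/L2) = ln(20/150) = -2.01490
Step 2: S2/S1 = 1380/1691 = 0.81609
Step 3: ln(S2/S1) = ln(0.81609) = -0.20323
Step 4: m = -2.01490 / -0.20323 = 9.91

9.91 (Weibull m)


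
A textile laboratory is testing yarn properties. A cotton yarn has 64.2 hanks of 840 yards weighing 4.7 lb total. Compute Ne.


Formula: Ne = hanks / mass_lb
Substituting: Ne = 64.2 / 4.7
Ne = 13.7

13.7 Ne


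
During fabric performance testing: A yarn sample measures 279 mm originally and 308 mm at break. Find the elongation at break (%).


Formula: Elongation (%) = ((L_break - L0) / L0) * 100
Step 1: Extension = 308 - 279 = 29 mm
Step 2: Elongation = (29 / 279) * 100
Step 3: Elongation = 0.103943 * 100 = 10.3943% ≈ 10.4%

10.4%


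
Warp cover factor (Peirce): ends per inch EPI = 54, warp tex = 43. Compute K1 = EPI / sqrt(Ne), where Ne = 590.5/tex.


Formula: K1 = EPI / sqrt(Ne), with Ne = 590.5 / tex_warp
Step 1: Ne = 590.5 / 43 = 13.733
Step 2: sqrt(Ne) = sqrt(13.733) = 3.7058
Step 3: K1 = 54 / 3.7058 = 14.6

14.6


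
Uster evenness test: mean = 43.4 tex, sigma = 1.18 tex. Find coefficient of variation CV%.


Formula: CV% = (standard deviation / mean) * 100
Step 1: Ratio = 1.18 / 43.4 = 0.027189
Step 2: CV% = 0.027189 * 100 = 2.7189% ≈ 2.7%

2.7%


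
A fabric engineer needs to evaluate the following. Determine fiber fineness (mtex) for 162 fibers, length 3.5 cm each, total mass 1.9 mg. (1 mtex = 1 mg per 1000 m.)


Formula: fineness (mtex) = mass (mg) / total length (km) = (mass_mg / total_length_m) * 1000
Step 1: Convert fiber length: 3.5 cm = 0.035 m
Step 2: Total fiber length = 162 * 0.035 = 5.67 m
Step 3: Linear density = 1.9 mg / 5.67 m = 0.3351 mg/m
Step 4: fineness = 0.3351 * 1000 = 335.1 mtex

335.1 mtex


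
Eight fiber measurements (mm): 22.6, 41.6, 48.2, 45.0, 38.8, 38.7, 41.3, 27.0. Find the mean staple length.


Formula: Mean = sum of lengths / count
Sum = 22.6 + 41.6 + 48.2 + 45.0 + 38.8 + 38.7 + 41.3 + 27.0
Sum = 303.2 mm
Mean = 303.2 / 8 = 37.90 mm

37.90 mm


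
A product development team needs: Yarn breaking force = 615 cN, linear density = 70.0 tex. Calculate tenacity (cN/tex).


Formula: Tenacity = Breaking force / Linear density
Tenacity = 615 cN / 70.0 tex
Tenacity = 8.79 cN/tex

8.79 cN/tex


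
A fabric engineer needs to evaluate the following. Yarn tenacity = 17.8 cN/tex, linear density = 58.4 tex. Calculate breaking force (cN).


Formula: Breaking force = Tenacity * Linear density
F = 17.8 cN/tex * 58.4 tex
F = 1039.52 cN

1039.52 cN


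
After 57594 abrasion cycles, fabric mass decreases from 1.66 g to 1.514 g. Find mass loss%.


Formula: Mass loss% = ((m_before - m_after) / m_before) * 100
Step 1: Mass loss = 1.66 - 1.514 = 0.146 g
Step 2: Ratio = 0.146 / 1.66 = 0.0879518
Step 3: Mass loss% = 0.0879518 * 100 = 8.79518% ≈ 8.80%

8.80%


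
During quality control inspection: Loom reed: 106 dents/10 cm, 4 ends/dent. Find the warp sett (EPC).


Formula: EPC = (dents per 10 cm * ends per dent) / 10
Step 1: Total ends per 10 cm = 106 * 4 = 424
Step 2: EPC = 424 / 10 = 42.4 ends/cm

42.4 ends/cm


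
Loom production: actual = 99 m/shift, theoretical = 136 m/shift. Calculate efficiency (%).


Formula: Efficiency% = (Actual output / Theoretical output) * 100
Efficiency% = (99 / 136) * 100
Efficiency% = 0.727941 * 100 = 72.7941% ≈ 72.8%

72.8%


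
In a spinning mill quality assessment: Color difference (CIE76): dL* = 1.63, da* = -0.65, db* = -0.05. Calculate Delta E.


Formula: Delta E = sqrt(dL*^2 + da*^2 + db*^2)
Step 1: dL*^2 = 1.63^2 = 2.6569
Step 2: da*^2 = (-0.65)^2 = 0.4225
Step 3: db*^2 = (-0.05)^2 = 0.0025
Step 4: Sum = 2.6569 + 0.4225 + 0.0025 = 3.0819
Step 5: Delta E = sqrt(3.0819) = 1.76

1.76 Delta E


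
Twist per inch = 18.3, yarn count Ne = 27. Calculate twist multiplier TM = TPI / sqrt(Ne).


Formula: TM = TPI / sqrt(Ne)
Step 1: sqrt(Ne) = sqrt(27) = 5.1962
Step 2: TM = 18.3 / 5.1962 = 3.52

3.52 TM


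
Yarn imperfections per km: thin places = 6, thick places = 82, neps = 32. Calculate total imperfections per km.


Formula: Total = thin places + thick places + neps
Total = 6 + 82 + 32
Total = 120 imperfections/km

120 imperfections/km


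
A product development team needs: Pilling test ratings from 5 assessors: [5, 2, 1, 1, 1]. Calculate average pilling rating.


Formula: Mean = sum / count
Sum = 5 + 2 + 1 + 1 + 1 = 10
Mean = 10 / 5 = 2.0

2.0


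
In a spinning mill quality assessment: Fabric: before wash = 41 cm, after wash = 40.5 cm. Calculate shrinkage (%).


Formula: Shrinkage% = ((L_before - L_after) / L_before) * 100
Step 1: Shrinkage = 41 - 40.5 = 0.5 cm
Step 2: Shrinkage% = (0.5 / 41) * 100
Step 3: Shrinkage% = 0.012195 * 100 = 1.2195% ≈ 1.2%

1.2%


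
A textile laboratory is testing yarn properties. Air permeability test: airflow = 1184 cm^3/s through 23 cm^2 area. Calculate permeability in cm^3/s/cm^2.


Formula: Air Permeability = Airflow / Test Area
AP = 1184 cm^3/s / 23 cm^2
AP = 51.5 cm^3/s/cm^2

51.5 cm^3/s/cm^2


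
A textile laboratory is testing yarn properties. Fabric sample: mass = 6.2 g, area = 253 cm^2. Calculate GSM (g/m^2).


Formula: GSM = mass_g / area_m2
Step 1: Convert area: 253 cm^2 = 253 / 10000 = 0.0253 m^2
Step 2: GSM = 6.2 g / 0.0253 m^2 = 245.1 g/m^2

245.1 g/m^2


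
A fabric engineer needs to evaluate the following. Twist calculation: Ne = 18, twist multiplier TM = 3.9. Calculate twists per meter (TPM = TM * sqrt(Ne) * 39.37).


Formula: TPM = TM * sqrt(Ne) * 39.37
Step 1: sqrt(Ne) = sqrt(18) = 4.2426
Step 2: TM * sqrt(Ne) = 3.9 * 4.2426 = 16.5461
Step 3: TPM = 16.5461 * 39.37 = 651 twists/m

651 twists/m


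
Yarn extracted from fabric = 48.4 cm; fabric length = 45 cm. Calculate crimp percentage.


Formula: Crimp% = ((L_yarn - L_fabric) / L_fabric) * 100
Step 1: Extension = 48.4 - 45 = 3.4 cm
Step 2: Crimp% = (3.4 / 45) * 100
Step 3: Crimp% = 0.075556 * 100 = 7.5556% ≈ 7.6%

7.6%


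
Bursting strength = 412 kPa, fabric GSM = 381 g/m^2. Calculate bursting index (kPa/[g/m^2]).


Formula: Bursting Index = Bursting Strength / Fabric GSM
BI = 412 kPa / 381 g/m^2
BI = 1.081 kPa/(g/m^2)

1.081 kPa/(g/m^2)


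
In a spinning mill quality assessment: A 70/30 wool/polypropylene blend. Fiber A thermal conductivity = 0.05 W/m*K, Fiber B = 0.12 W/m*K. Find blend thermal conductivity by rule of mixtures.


Formula: Blend property = (fraction_A * property_A) + (fraction_B * property_B)
Step 1: Contribution A = 70/100 * 0.05 W/m*K = 0.035 W/m*K
Step 2: Contribution B = 30/100 * 0.12 W/m*K = 0.036 W/m*K
Step 3: Blend thermal conductivity = 0.035 + 0.036 = 0.071 W/m*K

0.071 W/m*K


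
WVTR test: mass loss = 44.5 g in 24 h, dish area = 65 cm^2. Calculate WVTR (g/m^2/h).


Formula: WVTR = mass_loss / (area * time)
Step 1: Convert area: 65 cm^2 = 0.0065 m^2
Step 2: WVTR = 44.5 g / (0.0065 m^2 * 24 h)
Step 3: WVTR = 44.5 / 0.156 = 285.3 g/m^2/h

285.3 g/m^2/h


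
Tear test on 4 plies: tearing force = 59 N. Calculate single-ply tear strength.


Formula: Per-ply strength = Total force / Number of plies
Per-ply = 59 N / 4
Per-ply = 14.75 N

14.75 N


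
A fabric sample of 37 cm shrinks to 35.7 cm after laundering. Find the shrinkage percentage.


Formula: Shrinkage% = ((L_before - L_after) / L_before) * 100
Step 1: Shrinkage = 37 - 35.7 = 1.3 cm
Step 2: Shrinkage% = (1.3 / 37) * 100
Step 3: Shrinkage% = 0.035135 * 100 = 3.5135% ≈ 3.5%

3.5%


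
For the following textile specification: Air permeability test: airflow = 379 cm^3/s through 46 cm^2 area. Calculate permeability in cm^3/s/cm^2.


Formula: Air Permeability = Airflow / Test Area
AP = 379 cm^3/s / 46 cm^2
AP = 8.2 cm^3/s/cm^2

8.2 cm^3/s/cm^2


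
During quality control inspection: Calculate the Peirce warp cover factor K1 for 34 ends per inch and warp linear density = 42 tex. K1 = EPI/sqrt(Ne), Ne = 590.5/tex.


Formula: K1 = EPI / sqrt(Ne), with Ne = 590.5 / tex_warp
Step 1: Ne = 590.5 / 42 = 14.06
Step 2: sqrt(Ne) = sqrt(14.06) = 3.7497
Step 3: K1 = 34 / 3.7497 = 9.1

9.1


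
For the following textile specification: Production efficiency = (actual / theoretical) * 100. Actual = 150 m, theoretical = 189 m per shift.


Formula: Efficiency% = (Actual output / Theoretical output) * 100
Efficiency% = (150 / 189) * 100
Efficiency% = 0.793651 * 100 = 79.3651% ≈ 79.4%

79.4%


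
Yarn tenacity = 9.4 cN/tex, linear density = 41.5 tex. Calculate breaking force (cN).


Formula: Breaking force = Tenacity * Linear density
F = 9.4 cN/tex * 41.5 tex
F = 390.10 cN

390.10 cN


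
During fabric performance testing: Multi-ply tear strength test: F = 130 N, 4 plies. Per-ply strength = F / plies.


Formula: Per-ply strength = Total force / Number of plies
Per-ply = 130 N / 4
Per-ply = 32.5 N

32.5 N


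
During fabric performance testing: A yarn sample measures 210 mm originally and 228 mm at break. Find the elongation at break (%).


Formula: Elongation (%) = ((L_break - L0) / L0) * 100
Step 1: Extension = 228 - 210 = 18 mm
Step 2: Elongation = (18 / 210) * 100
Step 3: Elongation = 0.085714 * 100 = 8.5714% ≈ 8.6%

8.6%


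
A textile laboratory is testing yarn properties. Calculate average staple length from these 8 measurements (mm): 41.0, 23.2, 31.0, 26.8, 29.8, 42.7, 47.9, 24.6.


Formula: Mean = sum of lengths / count
Sum = 41.0 + 23.2 + 31.0 + 26.8 + 29.8 + 42.7 + 47.9 + 24.6
Sum = 267.0 mm
Mean = 267.0 / 8 = 33.38 mm

33.38 mm


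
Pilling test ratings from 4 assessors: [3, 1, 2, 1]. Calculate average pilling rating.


Formula: Mean = sum / count
Sum = 3 + 1 + 2 + 1 = 7
Mean = 7 / 4 = 1.8

1.8


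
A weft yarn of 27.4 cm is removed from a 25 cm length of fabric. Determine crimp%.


Formula: Crimp% = ((L_yarn - L_fabric) / L_fabric) * 100
Step 1: Extension = 27.4 - 25 = 2.4 cm
Step 2: Crimp% = (2.4 / 25) * 100
Step 3: Crimp% = 0.096 * 100 = 9.6%

9.6%


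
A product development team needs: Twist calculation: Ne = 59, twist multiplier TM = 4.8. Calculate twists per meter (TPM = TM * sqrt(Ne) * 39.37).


Formula: TPM = TM * sqrt(Ne) * 39.37
Step 1: sqrt(Ne) = sqrt(59) = 7.6811
Step 2: TM * sqrt(Ne) = 4.8 * 7.6811 = 36.8693
Step 3: TPM = 36.8693 * 39.37 = 1452 twists/m

1452 twists/m


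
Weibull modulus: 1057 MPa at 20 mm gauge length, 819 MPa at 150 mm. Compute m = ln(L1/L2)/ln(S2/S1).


Formula: m = ln(L1/L2) / ln(S2/S1)
Step 1: ln(L1/L2) = ln(20/150) = -2.01490
Step 2: S2/S1 = 819/1057 = 0.77483
Step 3: ln(S2/S1) = ln(0.77483) = -0.25511
Step 4: m = -2.01490 / -0.25511 = 7.90

7.90 (Weibull m)


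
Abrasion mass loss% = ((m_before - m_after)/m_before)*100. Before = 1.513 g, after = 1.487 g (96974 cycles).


Formula: Mass loss% = ((m_before - m_after) / m_before) * 100
Step 1: Mass loss = 1.513 - 1.487 = 0.026 g
Step 2: Ratio = 0.026 / 1.513 = 0.0171844
Step 3: Mass loss% = 0.0171844 * 100 = 1.71844% ≈ 1.72%

1.72%


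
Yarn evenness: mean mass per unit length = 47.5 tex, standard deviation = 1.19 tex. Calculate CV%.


Formula: CV% = (standard deviation / mean) * 100
Step 1: Ratio = 1.19 / 47.5 = 0.025053
Step 2: CV% = 0.025053 * 100 = 2.5053% ≈ 2.5%

2.5%


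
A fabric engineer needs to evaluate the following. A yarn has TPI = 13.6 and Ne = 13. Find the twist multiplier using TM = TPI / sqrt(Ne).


Formula: TM = TPI / sqrt(Ne)
Step 1: sqrt(Ne) = sqrt(13) = 3.6056
Step 2: TM = 13.6 / 3.6056 = 3.77

3.77 TM


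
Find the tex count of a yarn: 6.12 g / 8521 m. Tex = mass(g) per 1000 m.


Formula: Tex = (mass_g / length_m) * 1000
Substituting: Tex = (6.12 / 8521) * 1000
Intermediate: 6.12 / 8521 = 0.00071823 g/m
Tex = 0.00071823 * 1000 = 0.72 tex

0.72 tex


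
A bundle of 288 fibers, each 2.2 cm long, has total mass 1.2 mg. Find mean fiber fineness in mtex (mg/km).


Formula: fineness (mtex) = mass (mg) / total length (km) = (mass_mg / total_length_m) * 1000
Step 1: Convert fiber length: 2.2 cm = 0.022 m
Step 2: Total fiber length = 288 * 0.022 = 6.336 m
Step 3: Linear density = 1.2 mg / 6.336 m = 0.1894 mg/m
Step 4: fineness = 0.1894 * 1000 = 189.4 mtex

189.4 mtex


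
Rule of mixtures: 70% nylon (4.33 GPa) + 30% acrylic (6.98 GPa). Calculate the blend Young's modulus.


Formula: Blend property = (fraction_A * property_A) + (fraction_B * property_B)
Step 1: Contribution A = 70/100 * 4.33 GPa = 3.031 GPa
Step 2: Contribution B = 30/100 * 6.98 GPa = 2.094 GPa
Step 3: Blend Young's modulus = 3.031 + 2.094 = 5.125 GPa

5.125 GPa


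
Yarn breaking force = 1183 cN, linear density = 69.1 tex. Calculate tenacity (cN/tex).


Formula: Tenacity = Breaking force / Linear density
Tenacity = 1183 cN / 69.1 tex
Tenacity = 17.12 cN/tex

17.12 cN/tex


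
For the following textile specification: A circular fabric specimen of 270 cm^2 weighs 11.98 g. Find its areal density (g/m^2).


Formula: GSM = mass_g / area_m2
Step 1: Convert area: 270 cm^2 = 270 / 10000 = 0.027 m^2
Step 2: GSM = 11.98 g / 0.027 m^2 = 443.7 g/m^2

443.7 g/m^2


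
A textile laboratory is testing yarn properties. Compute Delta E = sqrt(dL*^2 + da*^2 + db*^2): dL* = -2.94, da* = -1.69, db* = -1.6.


Formula: Delta E = sqrt(dL*^2 + da*^2 + db*^2)
Step 1: dL*^2 = (-2.94)^2 = 8.6436
Step 2: da*^2 = (-1.69)^2 = 2.8561
Step 3: db*^2 = (-1.6)^2 = 2.56
Step 4: Sum = 8.6436 + 2.8561 + 2.56 = 14.0597
Step 5: Delta E = sqrt(14.0597) = 3.75

3.75 Delta E


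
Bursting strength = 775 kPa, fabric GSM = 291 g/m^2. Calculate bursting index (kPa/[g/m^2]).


Formula: Bursting Index = Bursting Strength / Fabric GSM
BI = 775 kPa / 291 g/m^2
BI = 2.663 kPa/(g/m^2)

2.663 kPa/(g/m^2)


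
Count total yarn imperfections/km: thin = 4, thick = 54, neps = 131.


Formula: Total = thin places + thick places + neps
Total = 4 + 54 + 131
Total = 189 imperfections/km

189 imperfections/km


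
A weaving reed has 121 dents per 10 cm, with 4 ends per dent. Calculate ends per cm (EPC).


Formula: EPC = (dents per 10 cm * ends per dent) / 10
Step 1: Total ends per 10 cm = 121 * 4 = 484
Step 2: EPC = 484 / 10 = 48.4 ends/cm

48.4 ends/cm


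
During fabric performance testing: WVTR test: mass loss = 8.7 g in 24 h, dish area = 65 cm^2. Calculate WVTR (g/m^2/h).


Formula: WVTR = mass_loss / (area * time)
Step 1: Convert area: 65 cm^2 = 0.0065 m^2
Step 2: WVTR = 8.7 g / (0.0065 m^2 * 24 h)
Step 3: WVTR = 8.7 / 0.156 = 55.8 g/m^2/h

55.8 g/m^2/h


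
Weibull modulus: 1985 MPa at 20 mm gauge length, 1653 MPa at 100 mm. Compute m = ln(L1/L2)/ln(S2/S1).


Formula: m = ln(L1/L2) / ln(S2/S1)
Step 1: ln(L1/L2) = ln(20/100) = -1.60944
Step 2: S2/S1 = 1653/1985 = 0.83275
Step 3: ln(S2/S1) = ln(0.83275) = -0.18302
Step 4: m = -1.60944 / -0.18302 = 8.79

8.79 (Weibull m)


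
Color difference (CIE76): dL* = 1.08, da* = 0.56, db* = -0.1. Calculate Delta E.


Formula: Delta E = sqrt(dL*^2 + da*^2 + db*^2)
Step 1: dL*^2 = 1.08^2 = 1.1664
Step 2: da*^2 = 0.56^2 = 0.3136
Step 3: db*^2 = (-0.1)^2 = 0.01
Step 4: Sum = 1.1664 + 0.3136 + 0.01 = 1.49
Step 5: Delta E = sqrt(1.49) = 1.22

1.22 Delta E
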